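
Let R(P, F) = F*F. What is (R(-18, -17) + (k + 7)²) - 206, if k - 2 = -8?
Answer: 84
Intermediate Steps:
k = -6 (k = 2 - 8 = -6)
R(P, F) = F²
(R(-18, -17) + (k + 7)²) - 206 = ((-17)² + (-6 + 7)²) - 206 = (289 + 1²) - 206 = (289 + 1) - 206 = 290 - 206 = 84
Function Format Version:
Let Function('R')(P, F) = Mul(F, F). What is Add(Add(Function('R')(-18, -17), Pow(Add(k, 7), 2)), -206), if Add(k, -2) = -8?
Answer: 84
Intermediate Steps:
k = -6 (k = Add(2, -8) = -6)
Function('R')(P, F) = Pow(F, 2)
Add(Add(Function('R')(-18, -17), Pow(Add(k, 7), 2)), -206) = Add(Add(Pow(-17, 2), Pow(Add(-6, 7), 2)), -206) = Add(Add(289, Pow(1, 2)), -206) = Add(Add(289, 1), -206) = Add(290, -206) = 84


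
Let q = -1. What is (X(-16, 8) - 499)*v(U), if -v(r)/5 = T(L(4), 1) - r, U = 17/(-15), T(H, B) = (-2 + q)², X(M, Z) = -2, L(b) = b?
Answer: 25384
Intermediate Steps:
T(H, B) = 9 (T(H, B) = (-2 - 1)² = (-3)² = 9)
U = -17/15 (U = 17*(-1/15) = -17/15 ≈ -1.1333)
v(r) = -45 + 5*r (v(r) = -5*(9 - r) = -45 + 5*r)
(X(-16, 8) - 499)*v(U) = (-2 - 499)*(-45 + 5*(-17/15)) = -501*(-45 - 17/3) = -501*(-152/3) = 25384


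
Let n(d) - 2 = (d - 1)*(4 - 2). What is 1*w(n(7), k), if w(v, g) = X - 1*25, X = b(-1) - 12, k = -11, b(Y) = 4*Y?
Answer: -41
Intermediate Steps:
n(d) = 2*d (n(d) = 2 + (d - 1)*(4 - 2) = 2 + (-1 + d)*2 = 2 + (-2 + 2*d) = 2*d)
X = -16 (X = 4*(-1) - 12 = -4 - 12 = -16)
w(v, g) = -41 (w(v, g) = -16 - 1*25 = -16 - 25 = -41)
1*w(n(7), k) = 1*(-41) = -41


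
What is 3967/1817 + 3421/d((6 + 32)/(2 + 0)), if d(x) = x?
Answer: 6291330/34523 ≈ 182.24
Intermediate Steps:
3967/1817 + 3421/d((6 + 32)/(2 + 0)) = 3967/1817 + 3421/(((6 + 32)/(2 + 0))) = 3967*(1/1817) + 3421/((38/2)) = 3967/1817 + 3421/((38*(1/2))) = 3967/1817 + 3421/19 = 6291330/34523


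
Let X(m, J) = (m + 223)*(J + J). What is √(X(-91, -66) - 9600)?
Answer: 4*I*√1689 ≈ 164.39*I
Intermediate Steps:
X(m, J) = 2*J*(223 + m) (X(m, J) = (223 + m)*(2*J) = 2*J*(223 + m))
√(X(-91, -66) - 9600) = √(2*(-66)*(223 - 91) - 9600) = √(2*(-66)*132 - 9600) = √(-17424 - 9600) = √(-27024) = 4*I*√1689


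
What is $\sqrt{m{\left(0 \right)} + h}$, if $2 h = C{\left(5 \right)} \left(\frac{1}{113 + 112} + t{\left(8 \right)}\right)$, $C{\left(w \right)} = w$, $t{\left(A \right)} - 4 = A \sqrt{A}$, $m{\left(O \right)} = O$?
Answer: $\frac{\sqrt{9010 + 36000 \sqrt{2}}}{30} \approx 8.1596$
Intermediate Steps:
$t{\left(A \right)} = 4 + A^{\frac{3}{2}}$ ($t{\left(A \right)} = 4 + A \sqrt{A} = 4 + A^{\frac{3}{2}}$)
$h = \frac{901}{90} + 40 \sqrt{2}$ ($h = \frac{5 \left(\frac{1}{113 + 112} + \left(4 + 8^{\frac{3}{2}}\right)\right)}{2} = \frac{5 \left(\frac{1}{225} + \left(4 + 16 \sqrt{2}\right)\right)}{2} = \frac{5 \left(\frac{901}{225} + 16 \sqrt{2}\right)}{2} = \frac{\frac{901}{45} + 80 \sqrt{2}}{2} = \frac{901}{90} + 40 \sqrt{2} \approx 66.58$)
$\sqrt{m{\left(0 \right)} + h} = \sqrt{0 + \left(\frac{901}{90} + 40 \sqrt{2}\right)} = \sqrt{\frac{901}{90} + 40 \sqrt{2}}$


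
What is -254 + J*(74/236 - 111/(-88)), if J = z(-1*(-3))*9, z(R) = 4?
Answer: -256099/1298 ≈ -197.30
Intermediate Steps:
J = 36 (J = 4*9 = 36)
-254 + J*(74/236 - 111/(-88)) = -254 + 36*(74/236 - 111/(-88)) = -254 + 36*(74*(1/236) - 111*(-1/88)) = -254 + 36*(37/118 + 111/88) = -254 + 36*(8177/5192) = -254 + 73593/1298 = -256099/1298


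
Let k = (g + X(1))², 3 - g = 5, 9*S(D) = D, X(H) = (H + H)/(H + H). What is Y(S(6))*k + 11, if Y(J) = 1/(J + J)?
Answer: 47/4 ≈ 11.750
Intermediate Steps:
X(H) = 1 (X(H) = (2*H)/((2*H)) = (2*H)*(1/(2*H)) = 1)
S(D) = D/9
Y(J) = 1/(2*J)
g = -2 (g = 3 - 1*5 = 3 - 5 = -2)
k = 1 (k = (-2 + 1)² = (-1)² = 1)
Y(S(6))*k + 11 = (1/(2*(((⅑)*6))))*1 + 11 = (1/(2*(⅔)))*1 + 11 = ((½)*(3/2))*1 + 11 = (¾)*1 + 11 = ¾ + 11 = 47/4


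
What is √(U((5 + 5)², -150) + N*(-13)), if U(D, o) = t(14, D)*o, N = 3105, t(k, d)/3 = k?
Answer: 3*I*√5185 ≈ 216.02*I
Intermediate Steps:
t(k, d) = 3*k
U(D, o) = 42*o (U(D, o) = (3*14)*o = 42*o)
√(U((5 + 5)², -150) + N*(-13)) = √(42*(-150) + 3105*(-13)) = √(-6300 - 40365) = √(-46665) = 3*I*√5185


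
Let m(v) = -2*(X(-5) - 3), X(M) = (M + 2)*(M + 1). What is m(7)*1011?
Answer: -18198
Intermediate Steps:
X(M) = (1 + M)*(2 + M) (X(M) = (2 + M)*(1 + M) = (1 + M)*(2 + M))
m(v) = -18 (m(v) = -2*((2 + (-5)**2 + 3*(-5)) - 3) = -2*((2 + 25 - 15) - 3) = -2*(12 - 3) = -2*9 = -18)
m(7)*1011 = -18*1011 = -18198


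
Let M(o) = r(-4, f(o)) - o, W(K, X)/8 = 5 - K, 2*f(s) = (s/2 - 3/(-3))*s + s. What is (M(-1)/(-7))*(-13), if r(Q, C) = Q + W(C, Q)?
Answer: 559/7 ≈ 79.857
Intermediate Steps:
f(s) = s/2 + s*(1 + s/2)/2 (f(s) = ((s/2 - 3/(-3))*s + s)/2 = ((s*(½) - 3*(-⅓))*s + s)/2 = ((s/2 + 1)*s + s)/2 = ((1 + s/2)*s + s)/2 = (s*(1 + s/2) + s)/2 = (s + s*(1 + s/2))/2 = s/2 + s*(1 + s/2)/2)
W(K, X) = 40 - 8*K (W(K, X) = 8*(5 - K) = 40 - 8*K)
r(Q, C) = 40 + Q - 8*C (r(Q, C) = Q + (40 - 8*C) = 40 + Q - 8*C)
M(o) = 36 - o - 2*o*(4 + o) (M(o) = (40 - 4 - 2*o*(4 + o)) - o = (36 - 2*o*(4 + o)) - o = 36 - o - 2*o*(4 + o))
(M(-1)/(-7))*(-13) = ((36 - 1*(-1) - 2*(-1)*(4 - 1))/(-7))*(-13) = ((36 + 1 - 2*(-1)*3)*(-⅐))*(-13) = ((36 + 1 + 6)*(-⅐))*(-13) = (43*(-⅐))*(-13) = -43/7*(-13) = 559/7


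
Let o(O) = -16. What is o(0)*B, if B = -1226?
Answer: 19616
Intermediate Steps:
o(0)*B = -16*(-1226) = 19616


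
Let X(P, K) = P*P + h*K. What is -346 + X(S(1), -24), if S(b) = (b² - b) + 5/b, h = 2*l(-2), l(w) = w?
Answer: -225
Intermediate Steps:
h = -4 (h = 2*(-2) = -4)
S(b) = b² - b + 5/b
X(P, K) = P² - 4*K (X(P, K) = P*P - 4*K = P² - 4*K)
-346 + X(S(1), -24) = -346 + ((1² - 1*1 + 5/1)² - 4*(-24)) = -346 + ((1 - 1 + 5*1)² + 96) = -346 + ((1 - 1 + 5)² + 96) = -346 + (5² + 96) = -346 + (25 + 96) = -346 + 121 = -225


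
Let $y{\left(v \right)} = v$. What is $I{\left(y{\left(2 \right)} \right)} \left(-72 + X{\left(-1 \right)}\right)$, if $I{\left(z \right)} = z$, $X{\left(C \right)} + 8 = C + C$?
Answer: $-164$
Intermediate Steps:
$X{\left(C \right)} = -8 + 2 C$ ($X{\left(C \right)} = -8 + \left(C + C\right) = -8 + 2 C$)
$I{\left(y{\left(2 \right)} \right)} \left(-72 + X{\left(-1 \right)}\right) = 2 \left(-72 + \left(-8 + 2 \left(-1\right)\right)\right) = 2 \left(-72 - 10\right) = 2 \left(-82\right) = -164$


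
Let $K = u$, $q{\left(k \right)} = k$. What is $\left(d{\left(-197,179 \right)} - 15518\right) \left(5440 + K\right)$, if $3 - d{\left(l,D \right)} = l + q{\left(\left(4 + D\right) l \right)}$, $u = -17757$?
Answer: $-255368361$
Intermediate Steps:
$K = -17757$
$d{\left(l,D \right)} = 3 - l - l \left(4 + D\right)$ ($d{\left(l,D \right)} = 3 - \left(l + \left(4 + D\right) l\right) = 3 - \left(l + l \left(4 + D\right)\right) = 3 - l - l \left(4 + D\right)$)
$\left(d{\left(-197,179 \right)} - 15518\right) \left(5440 + K\right) = \left(\left(3 - -197 - - 197 \left(4 + 179\right)\right) - 15518\right) \left(5440 - 17757\right) = \left(\left(3 + 197 - \left(-197\right) 183\right) - 15518\right) \left(-12317\right) = \left(\left(3 + 197 + 36051\right) - 15518\right) \left(-12317\right) = \left(36251 - 15518\right) \left(-12317\right) = 20733 \left(-12317\right) = -255368361$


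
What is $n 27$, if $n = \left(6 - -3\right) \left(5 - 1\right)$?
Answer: $972$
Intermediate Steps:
$n = 36$ ($n = \left(6 + 3\right) 4 = 9 \cdot 4 = 36$)
$n 27 = 36 \cdot 27 = 972$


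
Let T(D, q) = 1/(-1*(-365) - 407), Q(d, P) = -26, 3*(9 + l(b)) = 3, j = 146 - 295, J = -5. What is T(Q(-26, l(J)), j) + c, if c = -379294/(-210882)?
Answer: 374273/210882 ≈ 1.7748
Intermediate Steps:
j = -149
l(b) = -8 (l(b) = -9 + (1/3)*3 = -9 + 1 = -8)
c = 189647/105441 (c = -379294*(-1/210882) = 189647/105441 ≈ 1.7986)
T(D, q) = -1/42 (T(D, q) = 1/(365 - 407) = 1/(-42) = -1/42)
T(Q(-26, l(J)), j) + c = -1/42 + 189647/105441 = 374273/210882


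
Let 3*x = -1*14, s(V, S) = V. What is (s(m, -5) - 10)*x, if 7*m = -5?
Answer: 50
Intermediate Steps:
m = -5/7 (m = (⅐)*(-5) = -5/7 ≈ -0.71429)
x = -14/3 (x = (-1*14)/3 = (⅓)*(-14) = -14/3 ≈ -4.6667)
(s(m, -5) - 10)*x = (-5/7 - 10)*(-14/3) = -75/7*(-14/3) = 50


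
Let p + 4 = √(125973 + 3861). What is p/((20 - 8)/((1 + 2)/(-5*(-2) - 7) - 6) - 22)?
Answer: 10/61 - 15*√14426/122 ≈ -14.603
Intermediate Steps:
p = -4 + 3*√14426 (p = -4 + √(125973 + 3861) = -4 + √129834 = -4 + 3*√14426 ≈ 356.32)
p/((20 - 8)/((1 + 2)/(-5*(-2) - 7) - 6) - 22) = (-4 + 3*√14426)/((20 - 8)/((1 + 2)/(-5*(-2) - 7) - 6) - 22) = (-4 + 3*√14426)/(12/(3/(10 - 7) - 6) - 22) = (-4 + 3*√14426)/(12/(3/3 - 6) - 22) = (-4 + 3*√14426)/(12/(3*(⅓) - 6) - 22) = (-4 + 3*√14426)/(12/(1 - 6) - 22) = (-4 + 3*√14426)/(12/(-5) - 22) = (-4 + 3*√14426)/(12*(-⅕) - 22) = (-4 + 3*√14426)/(-12/5 - 22) = (-4 + 3*√14426)/(-122/5) = (-4 + 3*√14426)*(-5/122) = 10/61 - 15*√14426/122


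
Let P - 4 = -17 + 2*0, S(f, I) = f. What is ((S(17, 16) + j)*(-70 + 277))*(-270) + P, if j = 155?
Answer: -9613093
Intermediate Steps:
P = -13 (P = 4 + (-17 + 2*0) = 4 + (-17 + 0) = 4 - 17 = -13)
((S(17, 16) + j)*(-70 + 277))*(-270) + P = ((17 + 155)*(-70 + 277))*(-270) - 13 = (172*207)*(-270) - 13 = 35604*(-270) - 13 = -9613080 - 13 = -9613093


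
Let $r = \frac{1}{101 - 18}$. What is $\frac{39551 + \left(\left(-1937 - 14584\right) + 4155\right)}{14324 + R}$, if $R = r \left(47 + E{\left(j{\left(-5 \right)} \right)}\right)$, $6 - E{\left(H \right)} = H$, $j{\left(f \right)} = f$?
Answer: $\frac{451271}{237790} \approx 1.8978$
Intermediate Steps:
$r = \frac{1}{83} \approx 0.012048$
$E{\left(H \right)} = 6 - H$
$R = \frac{58}{83}$ ($R = \frac{47 + \left(6 - -5\right)}{83} = \frac{47 + \left(6 + 5\right)}{83} = \frac{47 + 11}{83} = \frac{1}{83} \cdot 58 = \frac{58}{83} \approx 0.6988$)
$\frac{39551 + \left(\left(-1937 - 14584\right) + 4155\right)}{14324 + R} = \frac{39551 + \left(\left(-1937 - 14584\right) + 4155\right)}{14324 + \frac{58}{83}} = \frac{39551 + \left(-16521 + 4155\right)}{\frac{1188950}{83}} = \left(39551 - 12366\right) \frac{83}{1188950} = 27185 \cdot \frac{83}{1188950} = \frac{451271}{237790}$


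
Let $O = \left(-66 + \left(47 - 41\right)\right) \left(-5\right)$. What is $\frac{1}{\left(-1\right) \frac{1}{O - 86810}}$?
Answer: $86510$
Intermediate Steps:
$O = 300$ ($O = \left(-66 + 6\right) \left(-5\right) = \left(-60\right) \left(-5\right) = 300$)
$\frac{1}{\left(-1\right) \frac{1}{O - 86810}} = \frac{1}{\left(-1\right) \frac{1}{300 - 86810}} = \frac{1}{\left(-1\right) \frac{1}{-86510}} = \frac{1}{\left(-1\right) \left(- \frac{1}{86510}\right)} = \frac{1}{\frac{1}{86510}} = 86510$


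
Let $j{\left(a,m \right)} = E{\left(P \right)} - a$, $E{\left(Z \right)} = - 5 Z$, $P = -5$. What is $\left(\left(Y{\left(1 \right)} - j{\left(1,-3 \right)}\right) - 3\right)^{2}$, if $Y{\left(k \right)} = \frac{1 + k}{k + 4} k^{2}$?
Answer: $\frac{17689}{25} \approx 707.56$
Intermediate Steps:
$j{\left(a,m \right)} = 25 - a$ ($j{\left(a,m \right)} = \left(-5\right) \left(-5\right) - a = 25 - a$)
$Y{\left(k \right)} = \frac{k^{2} \left(1 + k\right)}{4 + k}$ ($Y{\left(k \right)} = \frac{1 + k}{4 + k} k^{2} = \frac{k^{2} \left(1 + k\right)}{4 + k}$)
$\left(\left(Y{\left(1 \right)} - j{\left(1,-3 \right)}\right) - 3\right)^{2} = \left(\left(\frac{1^{2} \left(1 + 1\right)}{4 + 1} - \left(25 - 1\right)\right) - 3\right)^{2} = \left(\left(1 \cdot \frac{1}{5} \cdot 2 - \left(25 - 1\right)\right) - 3\right)^{2} = \left(\left(1 \cdot \frac{1}{5} \cdot 2 - 24\right) - 3\right)^{2} = \left(\left(\frac{2}{5} - 24\right) - 3\right)^{2} = \left(- \frac{118}{5} - 3\right)^{2} = \left(- \frac{133}{5}\right)^{2} = \frac{17689}{25}$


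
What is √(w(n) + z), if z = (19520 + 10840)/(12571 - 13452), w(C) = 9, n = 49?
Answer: I*√19761711/881 ≈ 5.0459*I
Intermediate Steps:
z = -30360/881 (z = 30360/(-881) = 30360*(-1/881) = -30360/881 ≈ -34.461)
√(w(n) + z) = √(9 - 30360/881) = √(-22431/881) = I*√19761711/881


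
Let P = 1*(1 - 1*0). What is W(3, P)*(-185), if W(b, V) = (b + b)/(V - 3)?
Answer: 555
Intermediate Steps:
P = 1 (P = 1*(1 + 0) = 1*1 = 1)
W(b, V) = 2*b/(-3 + V) (W(b, V) = (2*b)/(-3 + V) = 2*b/(-3 + V))
W(3, P)*(-185) = (2*3/(-3 + 1))*(-185) = (2*3/(-2))*(-185) = (2*3*(-½))*(-185) = -3*(-185) = 555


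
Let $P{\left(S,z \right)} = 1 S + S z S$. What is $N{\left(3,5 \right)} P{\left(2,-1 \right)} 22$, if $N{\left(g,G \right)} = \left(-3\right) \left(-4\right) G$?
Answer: $-2640$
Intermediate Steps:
$P{\left(S,z \right)} = S + z S^{2}$
$N{\left(g,G \right)} = 12 G$
$N{\left(3,5 \right)} P{\left(2,-1 \right)} 22 = 12 \cdot 5 \cdot 2 \left(1 + 2 \left(-1\right)\right) 22 = 60 \cdot 2 \left(1 - 2\right) 22 = 60 \cdot 2 \left(-1\right) 22 = 60 \left(-2\right) 22 = \left(-120\right) 22 = -2640$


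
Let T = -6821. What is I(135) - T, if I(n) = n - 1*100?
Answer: 6856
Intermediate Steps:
I(n) = -100 + n (I(n) = n - 100 = -100 + n)
I(135) - T = (-100 + 135) - 1*(-6821) = 35 + 6821 = 6856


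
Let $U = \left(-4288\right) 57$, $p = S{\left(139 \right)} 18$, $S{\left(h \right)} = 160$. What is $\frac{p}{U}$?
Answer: $- \frac{15}{1273} \approx -0.011783$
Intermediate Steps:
$p = 2880$ ($p = 160 \cdot 18 = 2880$)
$U = -244416$
$\frac{p}{U} = \frac{2880}{-244416} = 2880 \left(- \frac{1}{244416}\right) = - \frac{15}{1273}$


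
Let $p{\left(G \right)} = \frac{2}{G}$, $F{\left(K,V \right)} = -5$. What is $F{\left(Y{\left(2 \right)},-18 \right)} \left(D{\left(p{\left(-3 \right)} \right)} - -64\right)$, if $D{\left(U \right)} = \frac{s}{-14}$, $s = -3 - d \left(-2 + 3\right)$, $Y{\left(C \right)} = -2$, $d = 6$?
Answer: $- \frac{4525}{14} \approx -323.21$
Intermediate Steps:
$s = -9$ ($s = -3 - 6 \left(-2 + 3\right) = -3 - 6 \cdot 1 = -3 - 6 = -9$)
$D{\left(U \right)} = \frac{9}{14}$ ($D{\left(U \right)} = - \frac{9}{-14} = \left(-9\right) \left(- \frac{1}{14}\right) = \frac{9}{14}$)
$F{\left(Y{\left(2 \right)},-18 \right)} \left(D{\left(p{\left(-3 \right)} \right)} - -64\right) = - 5 \left(\frac{9}{14} - -64\right) = - 5 \left(\frac{9}{14} + 64\right) = \left(-5\right) \frac{905}{14} = - \frac{4525}{14}$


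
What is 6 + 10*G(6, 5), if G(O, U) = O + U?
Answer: 116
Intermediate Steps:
6 + 10*G(6, 5) = 6 + 10*(6 + 5) = 6 + 10*11 = 6 + 110 = 116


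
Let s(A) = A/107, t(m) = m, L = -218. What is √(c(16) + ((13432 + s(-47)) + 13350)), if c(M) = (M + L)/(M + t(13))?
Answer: √257802108607/3103 ≈ 163.63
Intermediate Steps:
s(A) = A/107 (s(A) = A*(1/107) = A/107)
c(M) = (-218 + M)/(13 + M) (c(M) = (M - 218)/(M + 13) = (-218 + M)/(13 + M))
√(c(16) + ((13432 + s(-47)) + 13350)) = √((-218 + 16)/(13 + 16) + ((13432 + (1/107)*(-47)) + 13350)) = √(-202/29 + ((13432 - 47/107) + 13350)) = √((1/29)*(-202) + (1437177/107 + 13350)) = √(-202/29 + 2865627/107) = √(83081569/3103) = √257802108607/3103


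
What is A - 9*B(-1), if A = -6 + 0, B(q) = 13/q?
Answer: 111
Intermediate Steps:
A = -6 (A = -3*2 + 0 = -6 + 0 = -6)
A - 9*B(-1) = -6 - 117/(-1) = -6 - 117*(-1) = -6 - 9*(-13) = -6 + 117 = 111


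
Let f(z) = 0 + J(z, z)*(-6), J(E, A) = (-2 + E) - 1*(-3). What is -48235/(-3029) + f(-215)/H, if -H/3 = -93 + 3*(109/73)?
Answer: 203166323/9786699 ≈ 20.759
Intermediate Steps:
H = 19386/73 (H = -3*(-93 + 3*(109/73)) = -3*(-93 + 327/73) = -3*(-6462/73) = 19386/73 ≈ 265.56)
J(E, A) = 1 + E (J(E, A) = (-2 + E) + 3 = 1 + E)
f(z) = -6 - 6*z (f(z) = 0 + (1 + z)*(-6) = 0 + (-6 - 6*z) = -6 - 6*z)
-48235/(-3029) + f(-215)/H = -48235/(-3029) + (-6 - 6*(-215))/(19386/73) = -48235*(-1/3029) + (-6 + 1290)*(73/19386) = 48235/3029 + 1284*(73/19386) = 48235/3029 + 15622/3231 = 203166323/9786699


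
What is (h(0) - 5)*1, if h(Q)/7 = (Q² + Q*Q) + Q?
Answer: -5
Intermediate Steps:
h(Q) = 7*Q + 14*Q² (h(Q) = 7*((Q² + Q*Q) + Q) = 7*((Q² + Q²) + Q) = 7*(2*Q² + Q) = 7*(Q + 2*Q²) = 7*Q + 14*Q²)
(h(0) - 5)*1 = (7*0*(1 + 2*0) - 5)*1 = (7*0*(1 + 0) - 5)*1 = (7*0*1 - 5)*1 = (0 - 5)*1 = -5*1 = -5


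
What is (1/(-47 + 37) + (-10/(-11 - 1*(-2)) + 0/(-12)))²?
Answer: 8281/8100 ≈ 1.0223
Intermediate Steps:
(1/(-47 + 37) + (-10/(-11 - 1*(-2)) + 0/(-12)))² = (1/(-10) + (-10/(-11 + 2) + 0*(-1/12)))² = (-⅒ + (-10/(-9) + 0))² = (-⅒ + (-10*(-⅑) + 0))² = (-⅒ + (10/9 + 0))² = (-⅒ + 10/9)² = (91/90)² = 8281/8100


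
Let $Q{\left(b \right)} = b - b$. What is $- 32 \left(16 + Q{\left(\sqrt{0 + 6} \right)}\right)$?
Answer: $-512$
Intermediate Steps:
$Q{\left(b \right)} = 0$
$- 32 \left(16 + Q{\left(\sqrt{0 + 6} \right)}\right) = - 32 \left(16 + 0\right) = \left(-32\right) 16 = -512$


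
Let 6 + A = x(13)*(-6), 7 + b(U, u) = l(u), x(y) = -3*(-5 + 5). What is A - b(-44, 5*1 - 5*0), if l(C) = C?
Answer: -4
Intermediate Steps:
x(y) = 0 (x(y) = -3*0 = 0)
b(U, u) = -7 + u
A = -6 (A = -6 + 0*(-6) = -6 + 0 = -6)
A - b(-44, 5*1 - 5*0) = -6 - (-7 + (5*1 - 5*0)) = -6 - (-7 + (5 + 0)) = -6 - (-7 + 5) = -6 - 1*(-2) = -6 + 2 = -4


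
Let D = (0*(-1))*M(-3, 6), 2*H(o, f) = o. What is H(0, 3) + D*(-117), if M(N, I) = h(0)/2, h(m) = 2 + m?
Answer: 0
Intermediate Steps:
H(o, f) = o/2
M(N, I) = 1 (M(N, I) = (2 + 0)/2 = 2*(1/2) = 1)
D = 0 (D = (0*(-1))*1 = 0*1 = 0)
H(0, 3) + D*(-117) = (1/2)*0 + 0*(-117) = 0 + 0 = 0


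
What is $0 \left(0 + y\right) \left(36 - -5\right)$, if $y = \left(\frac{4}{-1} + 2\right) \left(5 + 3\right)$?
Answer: $0$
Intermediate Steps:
$y = -16$ ($y = \left(4 \left(-1\right) + 2\right) 8 = \left(-4 + 2\right) 8 = \left(-2\right) 8 = -16$)
$0 \left(0 + y\right) \left(36 - -5\right) = 0 \left(0 - 16\right) \left(36 - -5\right) = 0 \left(-16\right) \left(36 + \left(-17 + 22\right)\right) = 0 \left(36 + 5\right) = 0 \cdot 41 = 0$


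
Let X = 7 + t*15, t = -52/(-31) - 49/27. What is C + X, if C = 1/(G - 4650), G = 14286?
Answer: 4426229/896148 ≈ 4.9392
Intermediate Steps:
t = -115/837 (t = -52*(-1/31) - 49*1/27 = 52/31 - 49/27 = -115/837 ≈ -0.13740)
C = 1/9636 (C = 1/(14286 - 4650) = 1/9636 ≈ 0.00010378)
X = 1378/279 (X = 7 - 115/837*15 = 7 - 575/279 = 1378/279 ≈ 4.9391)
C + X = 1/9636 + 1378/279 = 4426229/896148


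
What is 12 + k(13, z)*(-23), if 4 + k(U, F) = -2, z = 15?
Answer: 150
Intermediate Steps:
k(U, F) = -6 (k(U, F) = -4 - 2 = -6)
12 + k(13, z)*(-23) = 12 - 6*(-23) = 12 + 138 = 150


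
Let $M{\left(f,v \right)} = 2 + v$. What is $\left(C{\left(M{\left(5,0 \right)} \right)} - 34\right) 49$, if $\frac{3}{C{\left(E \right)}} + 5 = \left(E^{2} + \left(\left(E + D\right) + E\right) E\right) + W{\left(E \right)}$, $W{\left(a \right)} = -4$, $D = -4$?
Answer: $- \frac{8477}{5} \approx -1695.4$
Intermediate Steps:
$C{\left(E \right)} = \frac{3}{-9 + E^{2} + E \left(-4 + 2 E\right)}$ ($C{\left(E \right)} = \frac{3}{-5 - \left(4 - E^{2} - \left(\left(E - 4\right) + E\right) E\right)} = \frac{3}{-5 - \left(4 - E^{2} - \left(\left(-4 + E\right) + E\right) E\right)} = \frac{3}{-5 - \left(4 - E^{2} - \left(-4 + 2 E\right) E\right)} = \frac{3}{-5 - \left(4 - E^{2} - E \left(-4 + 2 E\right)\right)} = \frac{3}{-5 + \left(-4 + E^{2} + E \left(-4 + 2 E\right)\right)} = \frac{3}{-9 + E^{2} + E \left(-4 + 2 E\right)}$)
$\left(C{\left(M{\left(5,0 \right)} \right)} - 34\right) 49 = \left(\frac{3}{-9 - 4 \left(2 + 0\right) + 3 \left(2 + 0\right)^{2}} - 34\right) 49 = \left(\frac{3}{-9 - 8 + 3 \cdot 2^{2}} - 34\right) 49 = \left(\frac{3}{-9 - 8 + 3 \cdot 4} - 34\right) 49 = \left(\frac{3}{-9 - 8 + 12} - 34\right) 49 = \left(\frac{3}{-5} - 34\right) 49 = \left(3 \left(- \frac{1}{5}\right) - 34\right) 49 = \left(- \frac{3}{5} - 34\right) 49 = \left(- \frac{173}{5}\right) 49 = - \frac{8477}{5}$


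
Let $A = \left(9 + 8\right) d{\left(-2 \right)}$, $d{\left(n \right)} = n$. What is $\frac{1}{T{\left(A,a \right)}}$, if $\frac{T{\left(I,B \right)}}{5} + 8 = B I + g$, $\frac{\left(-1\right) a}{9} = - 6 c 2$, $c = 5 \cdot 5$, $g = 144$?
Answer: $- \frac{1}{458320} \approx -2.1819 \cdot 10^{-6}$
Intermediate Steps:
$c = 25$
$A = -34$ ($A = \left(9 + 8\right) \left(-2\right) = 17 \left(-2\right) = -34$)
$a = 2700$ ($a = - 9 \left(-6\right) 25 \cdot 2 = - 9 \left(\left(-150\right) 2\right) = \left(-9\right) \left(-300\right) = 2700$)
$T{\left(I,B \right)} = 680 + 5 B I$ ($T{\left(I,B \right)} = -40 + 5 \left(B I + 144\right) = -40 + 5 \left(144 + B I\right) = -40 + \left(720 + 5 B I\right) = 680 + 5 B I$)
$\frac{1}{T{\left(A,a \right)}} = \frac{1}{680 + 5 \cdot 2700 \left(-34\right)} = \frac{1}{680 - 459000} = \frac{1}{-458320} = - \frac{1}{458320}$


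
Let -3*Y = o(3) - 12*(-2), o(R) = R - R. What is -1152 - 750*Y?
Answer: 4848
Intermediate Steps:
o(R) = 0
Y = -8 (Y = -(0 - 12*(-2))/3 = -(0 + 24)/3 = -⅓*24 = -8)
-1152 - 750*Y = -1152 - 750*(-8) = -1152 + 6000 = 4848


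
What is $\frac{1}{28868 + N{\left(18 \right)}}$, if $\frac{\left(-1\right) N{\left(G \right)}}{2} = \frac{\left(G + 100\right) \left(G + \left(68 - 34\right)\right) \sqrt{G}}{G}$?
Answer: $\frac{64953}{1856237956} + \frac{2301 \sqrt{2}}{928118978} \approx 3.8498 \cdot 10^{-5}$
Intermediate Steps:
$N{\left(G \right)} = - \frac{2 \left(34 + G\right) \left(100 + G\right)}{\sqrt{G}}$ ($N{\left(G \right)} = - 2 \frac{\left(G + 100\right) \left(G + \left(68 - 34\right)\right) \sqrt{G}}{G} = - 2 \frac{\left(100 + G\right) \left(G + 34\right) \sqrt{G}}{G} = - 2 \frac{\left(100 + G\right) \left(34 + G\right) \sqrt{G}}{G} = - 2 \frac{\left(34 + G\right) \left(100 + G\right) \sqrt{G}}{G} = - 2 \frac{\sqrt{G} \left(34 + G\right) \left(100 + G\right)}{G} = - 2 \frac{\left(34 + G\right) \left(100 + G\right)}{\sqrt{G}} = - \frac{2 \left(34 + G\right) \left(100 + G\right)}{\sqrt{G}}$)
$\frac{1}{28868 + N{\left(18 \right)}} = \frac{1}{28868 + \frac{2 \left(-3400 - 18 \left(134 + 18\right)\right)}{3 \sqrt{2}}} = \frac{1}{28868 + 2 \frac{\sqrt{2}}{6} \left(-3400 - 18 \cdot 152\right)} = \frac{1}{28868 + 2 \frac{\sqrt{2}}{6} \left(-3400 - 2736\right)} = \frac{1}{28868 + 2 \frac{\sqrt{2}}{6} \left(-6136\right)} = \frac{1}{28868 - \frac{6136 \sqrt{2}}{3}}$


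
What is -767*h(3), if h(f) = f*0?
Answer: 0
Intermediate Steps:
h(f) = 0
-767*h(3) = -767*0 = 0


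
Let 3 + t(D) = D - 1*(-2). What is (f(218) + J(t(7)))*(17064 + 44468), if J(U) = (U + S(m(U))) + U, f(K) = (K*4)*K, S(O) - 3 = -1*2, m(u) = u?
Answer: 11697786988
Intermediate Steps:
t(D) = -1 + D (t(D) = -3 + (D - 1*(-2)) = -3 + (D + 2) = -3 + (2 + D) = -1 + D)
S(O) = 1 (S(O) = 3 - 1*2 = 3 - 2 = 1)
f(K) = 4*K² (f(K) = (4*K)*K = 4*K²)
J(U) = 1 + 2*U (J(U) = (U + 1) + U = (1 + U) + U = 1 + 2*U)
(f(218) + J(t(7)))*(17064 + 44468) = (4*218² + (1 + 2*(-1 + 7)))*(17064 + 44468) = (4*47524 + (1 + 2*6))*61532 = (190096 + (1 + 12))*61532 = (190096 + 13)*61532 = 190109*61532 = 11697786988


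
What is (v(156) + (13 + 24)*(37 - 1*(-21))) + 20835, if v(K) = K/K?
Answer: 22982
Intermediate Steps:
v(K) = 1
(v(156) + (13 + 24)*(37 - 1*(-21))) + 20835 = (1 + (13 + 24)*(37 - 1*(-21))) + 20835 = (1 + 37*(37 + 21)) + 20835 = (1 + 37*58) + 20835 = (1 + 2146) + 20835 = 2147 + 20835 = 22982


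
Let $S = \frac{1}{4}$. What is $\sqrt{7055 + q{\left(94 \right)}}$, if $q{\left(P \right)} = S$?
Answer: $\frac{\sqrt{28221}}{2} \approx 83.995$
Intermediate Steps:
$S = \frac{1}{4} \approx 0.25$
$q{\left(P \right)} = \frac{1}{4}$
$\sqrt{7055 + q{\left(94 \right)}} = \sqrt{7055 + \frac{1}{4}} = \sqrt{\frac{28221}{4}} = \frac{\sqrt{28221}}{2}$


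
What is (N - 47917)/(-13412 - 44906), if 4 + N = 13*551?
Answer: 20379/29159 ≈ 0.69889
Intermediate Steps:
N = 7159 (N = -4 + 13*551 = -4 + 7163 = 7159)
(N - 47917)/(-13412 - 44906) = (7159 - 47917)/(-13412 - 44906) = -40758/(-58318) = -40758*(-1/58318) = 20379/29159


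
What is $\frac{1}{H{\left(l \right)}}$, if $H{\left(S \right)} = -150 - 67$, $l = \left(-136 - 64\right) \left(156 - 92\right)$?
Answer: $- \frac{1}{217} \approx -0.0046083$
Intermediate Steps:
$l = -12800$ ($l = \left(-200\right) 64 = -12800$)
$H{\left(S \right)} = -217$
$\frac{1}{H{\left(l \right)}} = \frac{1}{-217} = - \frac{1}{217}$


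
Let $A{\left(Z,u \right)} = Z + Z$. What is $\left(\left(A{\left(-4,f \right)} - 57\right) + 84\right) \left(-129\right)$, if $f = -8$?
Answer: $-2451$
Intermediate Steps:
$A{\left(Z,u \right)} = 2 Z$
$\left(\left(A{\left(-4,f \right)} - 57\right) + 84\right) \left(-129\right) = \left(\left(2 \left(-4\right) - 57\right) + 84\right) \left(-129\right) = \left(\left(-8 - 57\right) + 84\right) \left(-129\right) = \left(-65 + 84\right) \left(-129\right) = 19 \left(-129\right) = -2451$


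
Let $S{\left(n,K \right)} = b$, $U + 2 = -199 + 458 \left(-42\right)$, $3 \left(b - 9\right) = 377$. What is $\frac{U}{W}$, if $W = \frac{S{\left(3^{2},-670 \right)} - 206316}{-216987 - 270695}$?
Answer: $- \frac{14218612551}{309272} \approx -45974.0$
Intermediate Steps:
$b = \frac{404}{3}$ ($b = 9 + \frac{1}{3} \cdot 377 = 9 + \frac{377}{3} = \frac{404}{3} \approx 134.67$)
$U = -19437$ ($U = -2 + \left(-199 + 458 \left(-42\right)\right) = -2 - 19435 = -19437$)
$S{\left(n,K \right)} = \frac{404}{3}$
$W = \frac{309272}{731523}$ ($W = \frac{\frac{404}{3} - 206316}{-216987 - 270695} = - \frac{618544}{3 \left(-487682\right)} = \left(- \frac{618544}{3}\right) \left(- \frac{1}{487682}\right) = \frac{309272}{731523} \approx 0.42278$)
$\frac{U}{W} = - \frac{19437}{\frac{309272}{731523}} = \left(-19437\right) \frac{731523}{309272} = - \frac{14218612551}{309272}$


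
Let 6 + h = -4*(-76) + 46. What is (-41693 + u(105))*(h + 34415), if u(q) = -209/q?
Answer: -152173998266/105 ≈ -1.4493e+9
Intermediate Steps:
h = 344 (h = -6 + (-4*(-76) + 46) = -6 + (304 + 46) = -6 + 350 = 344)
(-41693 + u(105))*(h + 34415) = (-41693 - 209/105)*(344 + 34415) = (-41693 - 209*1/105)*34759 = (-41693 - 209/105)*34759 = -4377974/105*34759 = -152173998266/105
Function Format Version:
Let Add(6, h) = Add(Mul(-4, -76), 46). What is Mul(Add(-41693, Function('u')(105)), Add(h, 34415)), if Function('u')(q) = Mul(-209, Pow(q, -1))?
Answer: Rational(-152173998266, 105) ≈ -1.4493e+9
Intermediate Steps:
h = 344 (h = Add(-6, Add(Mul(-4, -76), 46)) = Add(-6, Add(304, 46)) = Add(-6, 350) = 344)
Mul(Add(-41693, Function('u')(105)), Add(h, 34415)) = Mul(Add(-41693, Mul(-209, Pow(105, -1))), Add(344, 34415)) = Mul(Add(-41693, Mul(-209, Rational(1, 105))), 34759) = Mul(Add(-41693, Rational(-209, 105)), 34759) = Mul(Rational(-4377974, 105), 34759) = Rational(-152173998266, 105)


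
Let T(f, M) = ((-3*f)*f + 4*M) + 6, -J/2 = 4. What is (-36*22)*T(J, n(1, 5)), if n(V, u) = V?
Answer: 144144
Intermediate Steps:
J = -8 (J = -2*4 = -8)
T(f, M) = 6 - 3*f**2 + 4*M (T(f, M) = (-3*f**2 + 4*M) + 6 = 6 - 3*f**2 + 4*M)
(-36*22)*T(J, n(1, 5)) = (-36*22)*(6 - 3*(-8)**2 + 4*1) = -792*(6 - 3*64 + 4) = -792*(6 - 192 + 4) = -792*(-182) = 144144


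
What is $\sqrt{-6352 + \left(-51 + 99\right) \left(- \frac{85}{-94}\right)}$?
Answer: $\frac{2 i \sqrt{3483922}}{47} \approx 79.427 i$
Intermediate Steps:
$\sqrt{-6352 + \left(-51 + 99\right) \left(- \frac{85}{-94}\right)} = \sqrt{-6352 + 48 \left(\left(-85\right) \left(- \frac{1}{94}\right)\right)} = \sqrt{-6352 + 48 \cdot \frac{85}{94}} = \sqrt{-6352 + \frac{2040}{47}} = \sqrt{- \frac{296504}{47}} = \frac{2 i \sqrt{3483922}}{47}$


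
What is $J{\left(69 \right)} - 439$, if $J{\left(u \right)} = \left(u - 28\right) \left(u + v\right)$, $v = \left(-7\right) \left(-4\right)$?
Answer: $3538$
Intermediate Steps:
$v = 28$
$J{\left(u \right)} = \left(-28 + u\right) \left(28 + u\right)$ ($J{\left(u \right)} = \left(u - 28\right) \left(u + 28\right) = \left(-28 + u\right) \left(28 + u\right)$)
$J{\left(69 \right)} - 439 = \left(-784 + 69^{2}\right) - 439 = \left(-784 + 4761\right) - 439 = 3977 - 439 = 3538$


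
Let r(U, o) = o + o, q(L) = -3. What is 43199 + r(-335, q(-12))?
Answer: 43193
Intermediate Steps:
r(U, o) = 2*o
43199 + r(-335, q(-12)) = 43199 + 2*(-3) = 43199 - 6 = 43193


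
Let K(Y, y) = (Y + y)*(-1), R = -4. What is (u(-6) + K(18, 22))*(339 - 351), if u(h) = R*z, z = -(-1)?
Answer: 528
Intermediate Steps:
z = 1 (z = -1*(-1) = 1)
K(Y, y) = -Y - y
u(h) = -4 (u(h) = -4*1 = -4)
(u(-6) + K(18, 22))*(339 - 351) = (-4 + (-1*18 - 1*22))*(339 - 351) = (-4 + (-18 - 22))*(-12) = (-4 - 40)*(-12) = -44*(-12) = 528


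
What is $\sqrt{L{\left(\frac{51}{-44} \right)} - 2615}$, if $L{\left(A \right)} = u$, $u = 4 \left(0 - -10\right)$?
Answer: $5 i \sqrt{103} \approx 50.744 i$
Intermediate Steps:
$u = 40$ ($u = 4 \left(0 + 10\right) = 4 \cdot 10 = 40$)
$L{\left(A \right)} = 40$
$\sqrt{L{\left(\frac{51}{-44} \right)} - 2615} = \sqrt{40 - 2615} = \sqrt{-2575} = 5 i \sqrt{103}$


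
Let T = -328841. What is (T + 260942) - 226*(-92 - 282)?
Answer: 16625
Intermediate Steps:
(T + 260942) - 226*(-92 - 282) = (-328841 + 260942) - 226*(-92 - 282) = -67899 - 226*(-374) = -67899 + 84524 = 16625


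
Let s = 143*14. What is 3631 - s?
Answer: 1629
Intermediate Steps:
s = 2002
3631 - s = 3631 - 1*2002 = 3631 - 2002 = 1629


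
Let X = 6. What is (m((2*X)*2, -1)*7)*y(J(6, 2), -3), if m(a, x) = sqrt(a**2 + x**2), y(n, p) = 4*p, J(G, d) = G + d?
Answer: -84*sqrt(577) ≈ -2017.8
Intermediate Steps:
(m((2*X)*2, -1)*7)*y(J(6, 2), -3) = (sqrt(((2*6)*2)**2 + (-1)**2)*7)*(4*(-3)) = (sqrt((12*2)**2 + 1)*7)*(-12) = (sqrt(24**2 + 1)*7)*(-12) = (sqrt(576 + 1)*7)*(-12) = (sqrt(577)*7)*(-12) = (7*sqrt(577))*(-12) = -84*sqrt(577)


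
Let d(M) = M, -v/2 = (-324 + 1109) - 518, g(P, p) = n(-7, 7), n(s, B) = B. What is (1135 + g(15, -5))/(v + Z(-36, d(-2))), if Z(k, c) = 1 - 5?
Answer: -571/269 ≈ -2.1227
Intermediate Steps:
g(P, p) = 7
v = -534 (v = -2*((-324 + 1109) - 518) = -2*(785 - 518) = -2*267 = -534)
Z(k, c) = -4
(1135 + g(15, -5))/(v + Z(-36, d(-2))) = (1135 + 7)/(-534 - 4) = 1142/(-538) = 1142*(-1/538) = -571/269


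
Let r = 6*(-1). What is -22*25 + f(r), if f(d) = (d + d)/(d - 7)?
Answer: -7138/13 ≈ -549.08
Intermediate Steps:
r = -6
f(d) = 2*d/(-7 + d) (f(d) = (2*d)/(-7 + d) = 2*d/(-7 + d))
-22*25 + f(r) = -22*25 + 2*(-6)/(-7 - 6) = -550 + 2*(-6)/(-13) = -550 + 2*(-6)*(-1/13) = -550 + 12/13 = -7138/13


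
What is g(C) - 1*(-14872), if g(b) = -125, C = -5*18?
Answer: 14747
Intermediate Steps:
C = -90
g(C) - 1*(-14872) = -125 - 1*(-14872) = -125 + 14872 = 14747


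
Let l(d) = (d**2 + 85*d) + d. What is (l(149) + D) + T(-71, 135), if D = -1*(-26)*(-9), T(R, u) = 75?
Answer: 34856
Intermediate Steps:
D = -234 (D = 26*(-9) = -234)
l(d) = d**2 + 86*d
(l(149) + D) + T(-71, 135) = (149*(86 + 149) - 234) + 75 = (149*235 - 234) + 75 = (35015 - 234) + 75 = 34781 + 75 = 34856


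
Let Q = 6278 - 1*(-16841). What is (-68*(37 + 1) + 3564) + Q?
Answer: 24099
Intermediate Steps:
Q = 23119 (Q = 6278 + 16841 = 23119)
(-68*(37 + 1) + 3564) + Q = (-68*(37 + 1) + 3564) + 23119 = (-68*38 + 3564) + 23119 = (-2584 + 3564) + 23119 = 980 + 23119 = 24099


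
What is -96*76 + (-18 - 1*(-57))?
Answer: -7257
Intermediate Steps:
-96*76 + (-18 - 1*(-57)) = -7296 + (-18 + 57) = -7296 + 39 = -7257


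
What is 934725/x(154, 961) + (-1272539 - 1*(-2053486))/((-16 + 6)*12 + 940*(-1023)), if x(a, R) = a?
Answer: 40856461621/6732180 ≈ 6068.8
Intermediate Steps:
934725/x(154, 961) + (-1272539 - 1*(-2053486))/((-16 + 6)*12 + 940*(-1023)) = 934725/154 + (-1272539 - 1*(-2053486))/((-16 + 6)*12 + 940*(-1023)) = 934725*(1/154) + (-1272539 + 2053486)/(-10*12 - 961620) = 84975/14 + 780947/(-120 - 961620) = 84975/14 + 780947/(-961740) = 84975/14 + 780947*(-1/961740) = 84975/14 - 780947/961740 = 40856461621/6732180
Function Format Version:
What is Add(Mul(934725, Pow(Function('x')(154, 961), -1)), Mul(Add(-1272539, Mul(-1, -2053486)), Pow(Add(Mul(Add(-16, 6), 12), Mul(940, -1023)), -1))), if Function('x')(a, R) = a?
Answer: Rational(40856461621, 6732180) ≈ 6068.8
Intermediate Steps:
Add(Mul(934725, Pow(Function('x')(154, 961), -1)), Mul(Add(-1272539, Mul(-1, -2053486)), Pow(Add(Mul(Add(-16, 6), 12), Mul(940, -1023)), -1))) = Add(Mul(934725, Pow(154, -1)), Mul(Add(-1272539, Mul(-1, -2053486)), Pow(Add(Mul(Add(-16, 6), 12), Mul(940, -1023)), -1))) = Add(Mul(934725, Rational(1, 154)), Mul(Add(-1272539, 2053486), Pow(Add(Mul(-10, 12), -961620), -1))) = Add(Rational(84975, 14), Mul(780947, Pow(Add(-120, -961620), -1))) = Add(Rational(84975, 14), Mul(780947, Pow(-961740, -1))) = Add(Rational(84975, 14), Mul(780947, Rational(-1, 961740))) = Add(Rational(84975, 14), Rational(-780947, 961740)) = Rational(40856461621, 6732180)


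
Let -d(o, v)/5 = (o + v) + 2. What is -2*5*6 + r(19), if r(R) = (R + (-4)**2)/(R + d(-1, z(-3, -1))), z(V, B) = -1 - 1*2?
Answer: -1705/29 ≈ -58.793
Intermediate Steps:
z(V, B) = -3 (z(V, B) = -1 - 2 = -3)
d(o, v) = -10 - 5*o - 5*v (d(o, v) = -5*((o + v) + 2) = -5*(2 + o + v) = -10 - 5*o - 5*v)
r(R) = (16 + R)/(10 + R) (r(R) = (R + (-4)**2)/(R + (-10 - 5*(-1) - 5*(-3))) = (R + 16)/(R + (-10 + 5 + 15)) = (16 + R)/(R + 10) = (16 + R)/(10 + R))
-2*5*6 + r(19) = -2*5*6 + (16 + 19)/(10 + 19) = -10*6 + 35/29 = -60 + (1/29)*35 = -60 + 35/29 = -1705/29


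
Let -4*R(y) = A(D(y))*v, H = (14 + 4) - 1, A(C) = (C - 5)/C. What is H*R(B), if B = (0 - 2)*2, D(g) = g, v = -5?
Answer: 765/16 ≈ 47.813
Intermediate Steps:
B = -4 (B = -2*2 = -4)
A(C) = (-5 + C)/C
H = 17 (H = 18 - 1 = 17)
R(y) = 5*(-5 + y)/(4*y) (R(y) = -(-5 + y)/y*(-5)/4 = -(-5)*(-5 + y)/(4*y) = 5*(-5 + y)/(4*y))
H*R(B) = 17*((5/4)*(-5 - 4)/(-4)) = 17*((5/4)*(-1/4)*(-9)) = 17*(45/16) = 765/16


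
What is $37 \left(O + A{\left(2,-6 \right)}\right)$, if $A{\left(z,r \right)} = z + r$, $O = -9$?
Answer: $-481$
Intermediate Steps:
$A{\left(z,r \right)} = r + z$
$37 \left(O + A{\left(2,-6 \right)}\right) = 37 \left(-9 + \left(-6 + 2\right)\right) = 37 \left(-9 - 4\right) = 37 \left(-13\right) = -481$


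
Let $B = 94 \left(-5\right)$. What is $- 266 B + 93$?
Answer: $125113$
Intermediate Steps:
$B = -470$
$- 266 B + 93 = \left(-266\right) \left(-470\right) + 93 = 125020 + 93 = 125113$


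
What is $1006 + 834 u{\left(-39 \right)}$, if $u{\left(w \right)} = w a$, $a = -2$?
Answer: $66058$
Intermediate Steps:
$u{\left(w \right)} = - 2 w$ ($u{\left(w \right)} = w \left(-2\right) = - 2 w$)
$1006 + 834 u{\left(-39 \right)} = 1006 + 834 \left(\left(-2\right) \left(-39\right)\right) = 1006 + 834 \cdot 78 = 1006 + 65052 = 66058$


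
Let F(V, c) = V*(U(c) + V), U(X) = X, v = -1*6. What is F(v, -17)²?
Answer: 19044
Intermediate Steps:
v = -6
F(V, c) = V*(V + c) (F(V, c) = V*(c + V) = V*(V + c))
F(v, -17)² = (-6*(-6 - 17))² = (-6*(-23))² = 138² = 19044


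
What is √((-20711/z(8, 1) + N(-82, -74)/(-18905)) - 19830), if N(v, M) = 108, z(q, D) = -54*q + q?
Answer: I*√317743605585512410/4007860 ≈ 140.65*I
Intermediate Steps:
z(q, D) = -53*q
√((-20711/z(8, 1) + N(-82, -74)/(-18905)) - 19830) = √((-20711/((-53*8)) + 108/(-18905)) - 19830) = √((-20711/(-424) + 108*(-1/18905)) - 19830) = √((-20711*(-1/424) - 108/18905) - 19830) = √((20711/424 - 108/18905) - 19830) = √(391495663/8015720 - 19830) = √(-158560231937/8015720) = I*√317743605585512410/4007860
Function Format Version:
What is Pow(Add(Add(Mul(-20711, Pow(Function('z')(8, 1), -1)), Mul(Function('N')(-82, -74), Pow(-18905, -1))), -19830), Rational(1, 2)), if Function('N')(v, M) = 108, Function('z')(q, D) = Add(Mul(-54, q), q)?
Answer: Mul(Rational(1, 4007860), I, Pow(317743605585512410, Rational(1, 2))) ≈ Mul(140.65, I)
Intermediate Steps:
Function('z')(q, D) = Mul(-53, q)
Pow(Add(Add(Mul(-20711, Pow(Function('z')(8, 1), -1)), Mul(Function('N')(-82, -74), Pow(-18905, -1))), -19830), Rational(1, 2)) = Pow(Add(Add(Mul(-20711, Pow(Mul(-53, 8), -1)), Mul(108, Pow(-18905, -1))), -19830), Rational(1, 2)) = Pow(Add(Add(Mul(-20711, Pow(-424, -1)), Mul(108, Rational(-1, 18905))), -19830), Rational(1, 2)) = Pow(Add(Add(Mul(-20711, Rational(-1, 424)), Rational(-108, 18905)), -19830), Rational(1, 2)) = Pow(Add(Add(Rational(20711, 424), Rational(-108, 18905)), -19830), Rational(1, 2)) = Pow(Add(Rational(391495663, 8015720), -19830), Rational(1, 2)) = Pow(Rational(-158560231937, 8015720), Rational(1, 2)) = Mul(Rational(1, 4007860), I, Pow(317743605585512410, Rational(1, 2)))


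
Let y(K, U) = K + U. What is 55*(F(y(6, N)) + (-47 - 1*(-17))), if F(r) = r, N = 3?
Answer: -1155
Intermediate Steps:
55*(F(y(6, N)) + (-47 - 1*(-17))) = 55*((6 + 3) + (-47 - 1*(-17))) = 55*(9 + (-47 + 17)) = 55*(9 - 30) = 55*(-21) = -1155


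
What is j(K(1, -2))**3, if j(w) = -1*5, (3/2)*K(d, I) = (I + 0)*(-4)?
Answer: -125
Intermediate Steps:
K(d, I) = -8*I/3 (K(d, I) = 2*((I + 0)*(-4))/3 = 2*(I*(-4))/3 = 2*(-4*I)/3 = -8*I/3)
j(w) = -5
j(K(1, -2))**3 = (-5)**3 = -125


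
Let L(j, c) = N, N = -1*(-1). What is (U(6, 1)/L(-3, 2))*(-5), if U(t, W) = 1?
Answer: -5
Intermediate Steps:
N = 1
L(j, c) = 1
(U(6, 1)/L(-3, 2))*(-5) = (1/1)*(-5) = (1*1)*(-5) = 1*(-5) = -5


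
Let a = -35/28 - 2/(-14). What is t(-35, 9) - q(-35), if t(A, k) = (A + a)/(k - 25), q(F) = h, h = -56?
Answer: 26099/448 ≈ 58.257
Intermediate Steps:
a = -31/28 (a = -35*1/28 - 2*(-1/14) = -5/4 + ⅐ = -31/28 ≈ -1.1071)
q(F) = -56
t(A, k) = (-31/28 + A)/(-25 + k) (t(A, k) = (A - 31/28)/(k - 25) = (-31/28 + A)/(-25 + k))
t(-35, 9) - q(-35) = (-31/28 - 35)/(-25 + 9) - 1*(-56) = -1011/28/(-16) + 56 = -1/16*(-1011/28) + 56 = 1011/448 + 56 = 26099/448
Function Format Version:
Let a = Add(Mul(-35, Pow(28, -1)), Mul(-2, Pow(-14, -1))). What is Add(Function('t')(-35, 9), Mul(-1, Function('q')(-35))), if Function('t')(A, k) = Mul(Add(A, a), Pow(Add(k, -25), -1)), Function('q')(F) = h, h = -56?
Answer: Rational(26099, 448) ≈ 58.257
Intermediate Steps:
a = Rational(-31, 28) (a = Add(Mul(-35, Rational(1, 28)), Mul(-2, Rational(-1, 14))) = Add(Rational(-5, 4), Rational(1, 7)) = Rational(-31, 28) ≈ -1.1071)
Function('q')(F) = -56
Function('t')(A, k) = Mul(Pow(Add(-25, k), -1), Add(Rational(-31, 28), A)) (Function('t')(A, k) = Mul(Add(A, Rational(-31, 28)), Pow(Add(k, -25), -1)) = Mul(Add(Rational(-31, 28), A), Pow(Add(-25, k), -1)) = Mul(Pow(Add(-25, k), -1), Add(Rational(-31, 28), A)))
Add(Function('t')(-35, 9), Mul(-1, Function('q')(-35))) = Add(Mul(Pow(Add(-25, 9), -1), Add(Rational(-31, 28), -35)), Mul(-1, -56)) = Add(Mul(Pow(-16, -1), Rational(-1011, 28)), 56) = Add(Mul(Rational(-1, 16), Rational(-1011, 28)), 56) = Add(Rational(1011, 448), 56) = Rational(26099, 448)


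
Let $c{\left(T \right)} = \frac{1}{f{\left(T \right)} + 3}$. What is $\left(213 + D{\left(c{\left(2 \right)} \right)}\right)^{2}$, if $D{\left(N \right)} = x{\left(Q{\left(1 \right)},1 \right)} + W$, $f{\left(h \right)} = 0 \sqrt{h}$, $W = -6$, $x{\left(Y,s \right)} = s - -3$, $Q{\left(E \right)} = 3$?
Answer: $44521$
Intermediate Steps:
$x{\left(Y,s \right)} = 3 + s$ ($x{\left(Y,s \right)} = s + 3 = 3 + s$)
$f{\left(h \right)} = 0$
$c{\left(T \right)} = \frac{1}{3}$ ($c{\left(T \right)} = \frac{1}{0 + 3} = \frac{1}{3}$)
$D{\left(N \right)} = -2$ ($D{\left(N \right)} = \left(3 + 1\right) - 6 = 4 - 6 = -2$)
$\left(213 + D{\left(c{\left(2 \right)} \right)}\right)^{2} = \left(213 - 2\right)^{2} = 211^{2} = 44521$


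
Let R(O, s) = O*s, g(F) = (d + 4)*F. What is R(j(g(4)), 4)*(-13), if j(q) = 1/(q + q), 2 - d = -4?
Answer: -13/20 ≈ -0.65000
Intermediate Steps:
d = 6 (d = 2 - 1*(-4) = 2 + 4 = 6)
g(F) = 10*F (g(F) = (6 + 4)*F = 10*F)
j(q) = 1/(2*q)
R(j(g(4)), 4)*(-13) = ((1/(2*((10*4))))*4)*(-13) = (((1/2)/40)*4)*(-13) = (((1/2)*(1/40))*4)*(-13) = ((1/80)*4)*(-13) = (1/20)*(-13) = -13/20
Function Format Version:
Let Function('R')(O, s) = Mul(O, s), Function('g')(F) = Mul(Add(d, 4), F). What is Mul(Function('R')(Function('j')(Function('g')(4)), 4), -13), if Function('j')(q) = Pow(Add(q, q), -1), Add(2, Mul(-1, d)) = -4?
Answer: Rational(-13, 20) ≈ -0.65000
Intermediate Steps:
d = 6 (d = Add(2, Mul(-1, -4)) = Add(2, 4) = 6)
Function('g')(F) = Mul(10, F) (Function('g')(F) = Mul(Add(6, 4), F) = Mul(10, F))
Function('j')(q) = Mul(Rational(1, 2), Pow(q, -1)) (Function('j')(q) = Pow(Mul(2, q), -1) = Mul(Rational(1, 2), Pow(q, -1)))
Mul(Function('R')(Function('j')(Function('g')(4)), 4), -13) = Mul(Mul(Mul(Rational(1, 2), Pow(Mul(10, 4), -1)), 4), -13) = Mul(Mul(Mul(Rational(1, 2), Pow(40, -1)), 4), -13) = Mul(Mul(Mul(Rational(1, 2), Rational(1, 40)), 4), -13) = Mul(Mul(Rational(1, 80), 4), -13) = Mul(Rational(1, 20), -13) = Rational(-13, 20)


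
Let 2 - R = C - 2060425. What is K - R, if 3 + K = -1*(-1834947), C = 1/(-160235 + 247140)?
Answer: -19595600114/86905 ≈ -2.2548e+5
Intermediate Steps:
C = 1/86905 ≈ 1.1507e-5
R = 179061408434/86905 (R = 2 - (1/86905 - 2060425) = 2 - 1*(-179061234624/86905) = 2 + 179061234624/86905 = 179061408434/86905 ≈ 2.0604e+6)
K = 1834944 (K = -3 - 1*(-1834947) = -3 + 1834947 = 1834944)
K - R = 1834944 - 1*179061408434/86905 = 1834944 - 179061408434/86905 = -19595600114/86905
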